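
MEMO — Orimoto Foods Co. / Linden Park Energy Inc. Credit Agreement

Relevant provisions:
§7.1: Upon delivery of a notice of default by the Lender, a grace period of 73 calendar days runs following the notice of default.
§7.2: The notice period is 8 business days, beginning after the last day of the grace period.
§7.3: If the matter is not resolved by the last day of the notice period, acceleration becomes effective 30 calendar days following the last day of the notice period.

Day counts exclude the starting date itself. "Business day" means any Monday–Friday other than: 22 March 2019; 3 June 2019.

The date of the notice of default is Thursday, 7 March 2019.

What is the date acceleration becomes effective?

28 June 2019

The last day of the grace period: 73 calendar days after 7 March 2019 is 19 May 2019.
The last day of the notice period: counting 8 business days from Sunday, 19 May 2019 (May 20, May 21, May 22, May 23, May 24, May 27, May 28, May 29, skipping weekends) reaches Wednesday, 29 May 2019.
The date acceleration becomes effective: 29 May 2019 + 30 days = 28 June 2019.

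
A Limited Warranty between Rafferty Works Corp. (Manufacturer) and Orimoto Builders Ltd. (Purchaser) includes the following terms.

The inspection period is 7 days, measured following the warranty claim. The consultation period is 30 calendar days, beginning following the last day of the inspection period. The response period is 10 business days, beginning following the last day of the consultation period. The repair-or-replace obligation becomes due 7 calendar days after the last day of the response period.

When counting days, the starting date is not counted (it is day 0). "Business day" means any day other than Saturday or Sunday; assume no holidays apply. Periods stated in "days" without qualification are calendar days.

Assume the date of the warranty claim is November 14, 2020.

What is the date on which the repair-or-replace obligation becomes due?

January 11, 2021

Adding 7 calendar days to November 14, 2020 gives November 21, 2020, which is the last day of the inspection period.
The last day of the consultation period: 30 calendar days after November 21, 2020 is December 21, 2020.
The last day of the response period: counting 10 business days from Monday, December 21, 2020 (Dec 22, Dec 23, Dec 24, Dec 25, Dec 28, Dec 29, Dec 30, Dec 31, Jan 1, Jan 4, skipping weekends) reaches Monday, January 4, 2021.
Adding 7 calendar days to January 4, 2021 gives January 11, 2021, which is the date on which the repair-or-replace obligation becomes due.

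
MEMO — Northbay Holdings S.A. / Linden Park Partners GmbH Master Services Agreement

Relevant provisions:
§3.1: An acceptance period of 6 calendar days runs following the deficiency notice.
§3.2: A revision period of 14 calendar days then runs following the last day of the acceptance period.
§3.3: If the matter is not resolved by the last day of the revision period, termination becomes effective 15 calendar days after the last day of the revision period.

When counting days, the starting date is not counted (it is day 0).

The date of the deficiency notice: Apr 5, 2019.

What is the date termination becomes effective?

May 10, 2019

The last day of the acceptance period: 6 calendar days after Apr 5, 2019 is Apr 11, 2019.
The last day of the revision period: Apr 11, 2019 + 14 days = Apr 25, 2019.
The date termination becomes effective: Apr 25, 2019 + 15 days = May 10, 2019.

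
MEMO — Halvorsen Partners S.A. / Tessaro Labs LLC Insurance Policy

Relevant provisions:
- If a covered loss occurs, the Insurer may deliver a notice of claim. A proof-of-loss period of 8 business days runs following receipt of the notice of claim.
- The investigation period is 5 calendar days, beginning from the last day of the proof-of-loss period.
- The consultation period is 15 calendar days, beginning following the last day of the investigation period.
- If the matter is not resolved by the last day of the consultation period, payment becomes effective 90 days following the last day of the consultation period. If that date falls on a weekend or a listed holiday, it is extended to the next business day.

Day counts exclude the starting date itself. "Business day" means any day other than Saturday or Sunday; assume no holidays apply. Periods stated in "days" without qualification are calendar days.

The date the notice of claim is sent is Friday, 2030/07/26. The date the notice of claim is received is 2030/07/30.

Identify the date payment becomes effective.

From Tuesday, 2030/07/30, 8 business days (Jul 31, Aug 1, Aug 2, Aug 5, Aug 6, Aug 7, Aug 8, Aug 9, skipping weekends) brings us to Friday, 2030/08/09, which is the last day of the proof-of-loss period.
The last day of the investigation period: 2030/08/09 + 5 days = 2030/08/14.
The last day of the consultation period: 15 calendar days after 2030/08/14 is 2030/08/29.
The date payment becomes effective: 90 calendar days after 2030/08/29 is 2030/11/27. 2030/11/27 is a Wednesday, so no roll-forward applies.

2030/11/27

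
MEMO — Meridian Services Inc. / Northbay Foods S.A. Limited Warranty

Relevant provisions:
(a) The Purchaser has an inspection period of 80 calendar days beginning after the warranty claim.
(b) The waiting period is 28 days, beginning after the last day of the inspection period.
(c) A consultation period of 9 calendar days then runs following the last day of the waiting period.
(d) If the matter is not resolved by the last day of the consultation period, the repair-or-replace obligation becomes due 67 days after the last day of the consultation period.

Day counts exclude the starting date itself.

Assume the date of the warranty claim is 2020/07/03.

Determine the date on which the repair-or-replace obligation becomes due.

The last day of the inspection period: 2020/07/03 + 80 days = 2020/09/21.
The last day of the waiting period: 28 calendar days after 2020/09/21 is 2020/10/19.
The last day of the consultation period: 9 calendar days after 2020/10/19 is 2020/10/28.
Adding 67 calendar days to 2020/10/28 gives 2021/01/03, which is the date on which the repair-or-replace obligation becomes due.

2021/01/03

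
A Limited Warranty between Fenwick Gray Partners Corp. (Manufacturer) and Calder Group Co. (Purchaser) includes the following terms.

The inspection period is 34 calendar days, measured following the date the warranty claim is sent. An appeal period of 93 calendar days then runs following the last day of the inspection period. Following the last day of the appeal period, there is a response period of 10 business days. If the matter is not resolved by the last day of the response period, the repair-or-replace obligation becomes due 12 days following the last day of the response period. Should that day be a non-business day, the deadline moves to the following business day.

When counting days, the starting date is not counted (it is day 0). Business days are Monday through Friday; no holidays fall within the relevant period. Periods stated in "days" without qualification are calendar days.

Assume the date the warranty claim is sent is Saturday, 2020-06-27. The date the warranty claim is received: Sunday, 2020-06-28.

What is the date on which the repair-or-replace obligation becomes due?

2020-11-25

Adding 34 calendar days to 2020-06-27 gives 2020-07-31, which is the last day of the inspection period.
The last day of the appeal period: 93 calendar days after 2020-07-31 is 2020-11-01.
From Sunday, 2020-11-01, 10 business days (Nov 2, Nov 3, Nov 4, Nov 5, Nov 6, Nov 9, Nov 10, Nov 11, Nov 12, Nov 13, skipping weekends) brings us to Friday, 2020-11-13, which is the last day of the response period.
Adding 12 calendar days to 2020-11-13 gives 2020-11-25, which is the date on which the repair-or-replace obligation becomes due. 2020-11-25 is a Wednesday, so no roll-forward applies.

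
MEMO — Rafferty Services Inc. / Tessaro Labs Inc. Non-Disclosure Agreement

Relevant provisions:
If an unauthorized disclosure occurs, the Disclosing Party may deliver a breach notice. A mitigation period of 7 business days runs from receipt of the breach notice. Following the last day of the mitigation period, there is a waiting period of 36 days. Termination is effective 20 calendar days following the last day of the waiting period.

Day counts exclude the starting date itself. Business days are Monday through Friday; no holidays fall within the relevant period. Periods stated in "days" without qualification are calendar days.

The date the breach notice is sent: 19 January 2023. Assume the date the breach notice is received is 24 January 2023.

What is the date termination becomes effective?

30 March 2023

From Tuesday, 24 January 2023, 7 business days (Jan 25, Jan 26, Jan 27, Jan 30, Jan 31, Feb 1, Feb 2, skipping weekends) brings us to Thursday, 2 February 2023, which is the last day of the mitigation period.
The last day of the waiting period: 36 calendar days after 2 February 2023 is 10 March 2023.
Adding 20 calendar days to 10 March 2023 gives 30 March 2023, which is the date termination becomes effective.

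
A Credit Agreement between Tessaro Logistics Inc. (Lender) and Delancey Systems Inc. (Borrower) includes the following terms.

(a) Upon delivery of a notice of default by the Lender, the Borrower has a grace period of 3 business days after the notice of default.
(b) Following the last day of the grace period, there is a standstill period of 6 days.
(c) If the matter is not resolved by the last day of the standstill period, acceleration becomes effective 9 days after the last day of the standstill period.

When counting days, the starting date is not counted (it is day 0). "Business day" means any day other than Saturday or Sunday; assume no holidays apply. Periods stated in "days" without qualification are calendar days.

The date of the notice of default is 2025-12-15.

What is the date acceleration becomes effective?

2026-01-02

From Monday, 2025-12-15, 3 business days (Dec 16, Dec 17, Dec 18, skipping weekends) brings us to Thursday, 2025-12-18, which is the last day of the grace period.
The last day of the standstill period: 6 calendar days after 2025-12-18 is 2025-12-24.
The date acceleration becomes effective: 2025-12-24 + 9 days = 2026-01-02.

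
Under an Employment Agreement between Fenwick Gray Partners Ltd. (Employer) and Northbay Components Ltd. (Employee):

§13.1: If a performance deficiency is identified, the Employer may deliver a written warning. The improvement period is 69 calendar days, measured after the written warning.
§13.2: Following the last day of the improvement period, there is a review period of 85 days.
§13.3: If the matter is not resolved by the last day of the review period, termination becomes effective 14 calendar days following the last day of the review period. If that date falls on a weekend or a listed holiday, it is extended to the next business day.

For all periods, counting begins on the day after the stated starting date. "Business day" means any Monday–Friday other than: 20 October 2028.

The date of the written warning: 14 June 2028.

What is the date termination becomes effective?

The last day of the improvement period: 69 calendar days after 14 June 2028 is 22 August 2028.
The last day of the review period: 85 calendar days after 22 August 2028 is 15 November 2028.
The date termination becomes effective: 15 November 2028 + 14 days = 29 November 2028. 29 November 2028 is a Wednesday and is not a listed holiday, so no roll-forward applies.

29 November 2028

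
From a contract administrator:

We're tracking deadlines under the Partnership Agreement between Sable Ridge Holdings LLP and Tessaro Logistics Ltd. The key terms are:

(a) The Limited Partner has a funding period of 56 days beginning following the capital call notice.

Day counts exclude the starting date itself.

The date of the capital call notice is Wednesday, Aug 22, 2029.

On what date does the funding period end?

The last day of the funding period: Aug 22, 2029 + 56 days = Oct 17, 2029.

Oct 17, 2029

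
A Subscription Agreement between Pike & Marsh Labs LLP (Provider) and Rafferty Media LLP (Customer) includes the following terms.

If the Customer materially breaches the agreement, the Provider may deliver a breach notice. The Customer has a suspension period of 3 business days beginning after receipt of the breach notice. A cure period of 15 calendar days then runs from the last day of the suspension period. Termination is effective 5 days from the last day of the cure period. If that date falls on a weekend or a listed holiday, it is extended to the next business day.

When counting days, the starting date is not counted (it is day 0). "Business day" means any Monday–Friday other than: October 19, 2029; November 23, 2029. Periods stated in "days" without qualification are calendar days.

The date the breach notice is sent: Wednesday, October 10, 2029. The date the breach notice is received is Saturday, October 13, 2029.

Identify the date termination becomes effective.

November 6, 2029

The last day of the suspension period: 3 business days after Saturday, October 13, 2029, skipping weekends — Oct 15, Oct 16, Oct 17 — lands on Wednesday, October 17, 2029.
The last day of the cure period: 15 calendar days after October 17, 2029 is November 1, 2029.
The date termination becomes effective: November 1, 2029 + 5 days = November 6, 2029. November 6, 2029 is a Tuesday and is not a listed holiday, so no roll-forward applies.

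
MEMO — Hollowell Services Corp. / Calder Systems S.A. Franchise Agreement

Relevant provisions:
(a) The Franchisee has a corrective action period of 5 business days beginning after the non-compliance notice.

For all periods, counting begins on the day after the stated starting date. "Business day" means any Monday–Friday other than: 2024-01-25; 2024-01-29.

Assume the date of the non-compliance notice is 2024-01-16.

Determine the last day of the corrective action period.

The last day of the corrective action period: counting 5 business days from Tuesday, 2024-01-16 (Jan 17, Jan 18, Jan 19, Jan 22, Jan 23, skipping weekends) reaches Tuesday, 2024-01-23.

2024-01-23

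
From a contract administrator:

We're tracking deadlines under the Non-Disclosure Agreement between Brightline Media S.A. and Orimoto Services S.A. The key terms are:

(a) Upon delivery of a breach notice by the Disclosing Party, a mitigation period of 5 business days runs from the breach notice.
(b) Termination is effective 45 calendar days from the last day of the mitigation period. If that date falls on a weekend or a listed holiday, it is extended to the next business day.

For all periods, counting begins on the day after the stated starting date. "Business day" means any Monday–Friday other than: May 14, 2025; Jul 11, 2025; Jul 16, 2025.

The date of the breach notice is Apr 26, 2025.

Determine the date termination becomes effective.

From Saturday, Apr 26, 2025, 5 business days (Apr 28, Apr 29, Apr 30, May 1, May 2, skipping weekends) brings us to Friday, May 2, 2025, which is the last day of the mitigation period.
Adding 45 calendar days to May 2, 2025 gives Jun 16, 2025, which is the date termination becomes effective. Jun 16, 2025 is a Monday and is not a listed holiday, so no roll-forward applies.

Jun 16, 2025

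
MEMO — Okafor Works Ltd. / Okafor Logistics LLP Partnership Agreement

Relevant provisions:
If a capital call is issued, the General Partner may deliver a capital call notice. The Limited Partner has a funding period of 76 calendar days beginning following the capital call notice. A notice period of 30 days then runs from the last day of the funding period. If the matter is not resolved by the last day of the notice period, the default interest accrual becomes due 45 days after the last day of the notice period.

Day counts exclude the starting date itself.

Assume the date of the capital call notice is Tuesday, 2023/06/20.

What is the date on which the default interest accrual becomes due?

The last day of the funding period: 2023/06/20 + 76 days = 2023/09/04.
The last day of the notice period: 30 calendar days after 2023/09/04 is 2023/10/04.
The date on which the default interest accrual becomes due: 2023/10/04 + 45 days = 2023/11/18.

2023/11/18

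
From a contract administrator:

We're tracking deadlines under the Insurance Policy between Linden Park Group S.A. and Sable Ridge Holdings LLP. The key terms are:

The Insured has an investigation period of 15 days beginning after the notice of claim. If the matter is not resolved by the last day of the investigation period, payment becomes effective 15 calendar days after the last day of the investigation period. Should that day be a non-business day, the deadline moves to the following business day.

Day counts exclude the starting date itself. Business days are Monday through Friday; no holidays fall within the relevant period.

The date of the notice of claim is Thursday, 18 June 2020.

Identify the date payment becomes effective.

20 July 2020

Adding 15 calendar days to 18 June 2020 gives 3 July 2020, which is the last day of the investigation period.
The date payment becomes effective: 15 calendar days after 3 July 2020 is 18 July 2020. That falls on a Saturday, so it rolls to the next business day, Monday, 20 July 2020.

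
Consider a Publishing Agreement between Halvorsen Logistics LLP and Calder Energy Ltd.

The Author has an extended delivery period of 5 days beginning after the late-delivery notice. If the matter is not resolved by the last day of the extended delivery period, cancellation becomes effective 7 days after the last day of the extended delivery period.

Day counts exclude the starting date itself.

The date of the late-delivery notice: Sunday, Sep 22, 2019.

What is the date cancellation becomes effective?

The last day of the extended delivery period: 5 calendar days after Sep 22, 2019 is Sep 27, 2019.
The date cancellation becomes effective: Sep 27, 2019 + 7 days = Oct 4, 2019.

Oct 4, 2019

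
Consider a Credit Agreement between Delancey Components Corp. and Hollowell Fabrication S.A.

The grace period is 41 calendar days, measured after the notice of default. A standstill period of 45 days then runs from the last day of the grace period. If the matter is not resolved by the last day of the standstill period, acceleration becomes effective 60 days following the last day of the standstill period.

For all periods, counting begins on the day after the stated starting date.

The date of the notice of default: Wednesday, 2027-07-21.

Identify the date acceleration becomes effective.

The last day of the grace period: 2027-07-21 + 41 days = 2027-08-31.
Adding 45 calendar days to 2027-08-31 gives 2027-10-15, which is the last day of the standstill period.
Adding 60 calendar days to 2027-10-15 gives 2027-12-14, which is the date acceleration becomes effective.

2027-12-14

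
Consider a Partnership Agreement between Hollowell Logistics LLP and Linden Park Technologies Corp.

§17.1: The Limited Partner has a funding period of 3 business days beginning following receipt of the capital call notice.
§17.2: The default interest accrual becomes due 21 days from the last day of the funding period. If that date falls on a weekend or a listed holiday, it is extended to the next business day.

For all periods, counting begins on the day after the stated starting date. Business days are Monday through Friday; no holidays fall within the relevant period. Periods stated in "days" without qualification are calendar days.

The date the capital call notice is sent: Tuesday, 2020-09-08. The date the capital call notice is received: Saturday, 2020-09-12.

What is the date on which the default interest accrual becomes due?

The last day of the funding period: 3 business days after Saturday, 2020-09-12, skipping weekends — Sep 14, Sep 15, Sep 16 — lands on Wednesday, 2020-09-16.
The date on which the default interest accrual becomes due: 21 calendar days after 2020-09-16 is 2020-10-07. 2020-10-07 is a Wednesday, so no roll-forward applies.

2020-10-07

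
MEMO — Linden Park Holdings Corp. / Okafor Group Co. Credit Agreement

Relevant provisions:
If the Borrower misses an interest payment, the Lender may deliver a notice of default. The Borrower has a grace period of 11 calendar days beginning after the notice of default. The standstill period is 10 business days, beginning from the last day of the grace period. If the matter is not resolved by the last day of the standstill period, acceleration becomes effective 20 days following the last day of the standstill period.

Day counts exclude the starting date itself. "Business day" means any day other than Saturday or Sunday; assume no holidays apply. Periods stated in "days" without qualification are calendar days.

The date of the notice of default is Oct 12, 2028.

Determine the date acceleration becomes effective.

The last day of the grace period: Oct 12, 2028 + 11 days = Oct 23, 2028.
The last day of the standstill period: counting 10 business days from Monday, Oct 23, 2028 (Oct 24, Oct 25, Oct 26, Oct 27, Oct 30, Oct 31, Nov 1, Nov 2, Nov 3, Nov 6, skipping weekends) reaches Monday, Nov 6, 2028.
Adding 20 calendar days to Nov 6, 2028 gives Nov 26, 2028, which is the date acceleration becomes effective.

Nov 26, 2028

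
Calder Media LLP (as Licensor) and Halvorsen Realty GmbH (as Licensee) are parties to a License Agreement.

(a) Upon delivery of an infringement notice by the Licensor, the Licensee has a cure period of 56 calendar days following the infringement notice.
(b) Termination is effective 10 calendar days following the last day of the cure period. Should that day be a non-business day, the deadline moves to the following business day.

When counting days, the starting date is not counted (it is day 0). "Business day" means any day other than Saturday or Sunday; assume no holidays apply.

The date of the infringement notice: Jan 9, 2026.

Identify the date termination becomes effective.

The last day of the cure period: Jan 9, 2026 + 56 days = Mar 6, 2026.
The date termination becomes effective: 10 calendar days after Mar 6, 2026 is Mar 16, 2026. Mar 16, 2026 is a Monday, so no roll-forward applies.

Mar 16, 2026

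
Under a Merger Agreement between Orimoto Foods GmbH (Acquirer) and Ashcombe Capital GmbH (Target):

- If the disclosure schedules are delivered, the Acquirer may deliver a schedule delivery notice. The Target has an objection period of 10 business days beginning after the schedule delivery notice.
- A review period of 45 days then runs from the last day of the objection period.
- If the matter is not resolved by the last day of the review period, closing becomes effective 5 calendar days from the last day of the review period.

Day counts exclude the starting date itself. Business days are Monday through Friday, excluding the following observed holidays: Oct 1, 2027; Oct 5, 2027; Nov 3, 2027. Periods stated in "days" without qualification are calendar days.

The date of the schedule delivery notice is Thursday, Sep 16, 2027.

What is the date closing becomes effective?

Nov 19, 2027

The last day of the objection period: counting 10 business days from Thursday, Sep 16, 2027 (Sep 17, Sep 20, Sep 21, Sep 22, Sep 23, Sep 24, Sep 27, Sep 28, Sep 29, Sep 30, skipping weekends) reaches Thursday, Sep 30, 2027.
The last day of the review period: 45 calendar days after Sep 30, 2027 is Nov 14, 2027.
Adding 5 calendar days to Nov 14, 2027 gives Nov 19, 2027, which is the date closing becomes effective.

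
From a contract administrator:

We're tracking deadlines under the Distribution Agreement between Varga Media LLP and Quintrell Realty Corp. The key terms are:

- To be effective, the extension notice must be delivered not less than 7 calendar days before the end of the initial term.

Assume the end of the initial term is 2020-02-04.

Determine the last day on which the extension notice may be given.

2020-01-28

Counting back 7 calendar days from 2020-02-04 gives 2020-01-28.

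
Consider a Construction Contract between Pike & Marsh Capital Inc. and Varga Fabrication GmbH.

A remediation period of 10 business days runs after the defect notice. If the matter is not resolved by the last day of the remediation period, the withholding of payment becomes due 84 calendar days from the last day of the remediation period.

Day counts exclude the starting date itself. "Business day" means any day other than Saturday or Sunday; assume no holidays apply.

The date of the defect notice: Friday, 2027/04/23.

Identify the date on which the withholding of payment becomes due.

2027/07/30

The last day of the remediation period: counting 10 business days from Friday, 2027/04/23 (Apr 26, Apr 27, Apr 28, Apr 29, Apr 30, May 3, May 4, May 5, May 6, May 7, skipping weekends) reaches Friday, 2027/05/07.
The date on which the withholding of payment becomes due: 84 calendar days after 2027/05/07 is 2027/07/30.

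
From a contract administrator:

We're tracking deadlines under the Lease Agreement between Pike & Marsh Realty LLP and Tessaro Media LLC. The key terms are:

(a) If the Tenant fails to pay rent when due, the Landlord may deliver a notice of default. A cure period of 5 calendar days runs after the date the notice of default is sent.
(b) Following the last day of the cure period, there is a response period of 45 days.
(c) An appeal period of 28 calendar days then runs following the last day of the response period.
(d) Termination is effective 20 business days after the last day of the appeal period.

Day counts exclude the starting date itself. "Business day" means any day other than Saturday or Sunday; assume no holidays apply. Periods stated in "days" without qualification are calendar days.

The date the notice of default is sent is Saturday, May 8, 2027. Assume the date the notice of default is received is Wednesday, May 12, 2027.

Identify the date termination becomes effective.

The last day of the cure period: 5 calendar days after May 8, 2027 is May 13, 2027.
Adding 45 calendar days to May 13, 2027 gives Jun 27, 2027, which is the last day of the response period.
Adding 28 calendar days to Jun 27, 2027 gives Jul 25, 2027, which is the last day of the appeal period.
The date termination becomes effective: counting 20 business days from Sunday, Jul 25, 2027 (Jul 26, Jul 27, Jul 28, Jul 29, …, Aug 18, Aug 19, Aug 20, skipping weekends) reaches Friday, Aug 20, 2027.

Aug 20, 2027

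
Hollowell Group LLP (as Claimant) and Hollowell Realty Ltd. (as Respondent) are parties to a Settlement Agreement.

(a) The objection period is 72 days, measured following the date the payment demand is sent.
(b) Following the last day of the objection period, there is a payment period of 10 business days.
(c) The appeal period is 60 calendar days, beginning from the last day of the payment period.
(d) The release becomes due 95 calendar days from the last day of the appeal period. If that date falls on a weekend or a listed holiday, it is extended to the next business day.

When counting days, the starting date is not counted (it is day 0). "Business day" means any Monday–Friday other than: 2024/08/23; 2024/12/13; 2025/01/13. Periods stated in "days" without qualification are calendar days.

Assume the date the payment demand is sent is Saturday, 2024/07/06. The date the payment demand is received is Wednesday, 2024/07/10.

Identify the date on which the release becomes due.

2025/03/04

Adding 72 calendar days to 2024/07/06 gives 2024/09/16, which is the last day of the objection period.
From Monday, 2024/09/16, 10 business days (Sep 17, Sep 18, Sep 19, Sep 20, Sep 23, Sep 24, Sep 25, Sep 26, Sep 27, Sep 30, skipping weekends) brings us to Monday, 2024/09/30, which is the last day of the payment period.
Adding 60 calendar days to 2024/09/30 gives 2024/11/29, which is the last day of the appeal period.
Adding 95 calendar days to 2024/11/29 gives 2025/03/04, which is the date on which the release becomes due. 2025/03/04 is a Tuesday and is not a listed holiday, so no roll-forward applies.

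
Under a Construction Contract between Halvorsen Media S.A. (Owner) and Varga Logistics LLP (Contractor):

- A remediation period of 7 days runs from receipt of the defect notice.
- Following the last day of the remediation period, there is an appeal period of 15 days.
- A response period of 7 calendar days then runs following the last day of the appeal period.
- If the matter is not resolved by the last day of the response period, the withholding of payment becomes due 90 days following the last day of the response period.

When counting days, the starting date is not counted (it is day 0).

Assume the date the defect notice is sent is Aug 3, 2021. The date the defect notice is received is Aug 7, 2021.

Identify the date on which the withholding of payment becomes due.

Dec 4, 2021

The last day of the remediation period: 7 calendar days after Aug 7, 2021 is Aug 14, 2021.
The last day of the appeal period: Aug 14, 2021 + 15 days = Aug 29, 2021.
The last day of the response period: 7 calendar days after Aug 29, 2021 is Sep 5, 2021.
The date on which the withholding of payment becomes due: 90 calendar days after Sep 5, 2021 is Dec 4, 2021.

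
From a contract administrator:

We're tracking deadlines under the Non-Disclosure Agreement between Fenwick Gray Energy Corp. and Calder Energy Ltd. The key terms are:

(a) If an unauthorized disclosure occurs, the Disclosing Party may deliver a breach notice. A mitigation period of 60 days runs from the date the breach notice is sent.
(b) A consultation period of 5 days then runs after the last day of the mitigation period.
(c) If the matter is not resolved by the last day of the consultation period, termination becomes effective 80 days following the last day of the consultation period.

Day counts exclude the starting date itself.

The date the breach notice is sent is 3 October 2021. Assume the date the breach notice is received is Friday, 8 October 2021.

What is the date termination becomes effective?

The last day of the mitigation period: 3 October 2021 + 60 days = 2 December 2021.
The last day of the consultation period: 5 calendar days after 2 December 2021 is 7 December 2021.
The date termination becomes effective: 80 calendar days after 7 December 2021 is 25 February 2022.

25 February 2022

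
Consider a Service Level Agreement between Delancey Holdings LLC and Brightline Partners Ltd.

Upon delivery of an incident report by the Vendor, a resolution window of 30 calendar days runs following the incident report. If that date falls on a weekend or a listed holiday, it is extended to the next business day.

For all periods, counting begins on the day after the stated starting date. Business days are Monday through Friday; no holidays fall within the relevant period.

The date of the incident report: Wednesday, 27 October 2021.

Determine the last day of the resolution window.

The last day of the resolution window: 27 October 2021 + 30 days = 26 November 2021. 26 November 2021 is a Friday, so no roll-forward applies.

26 November 2021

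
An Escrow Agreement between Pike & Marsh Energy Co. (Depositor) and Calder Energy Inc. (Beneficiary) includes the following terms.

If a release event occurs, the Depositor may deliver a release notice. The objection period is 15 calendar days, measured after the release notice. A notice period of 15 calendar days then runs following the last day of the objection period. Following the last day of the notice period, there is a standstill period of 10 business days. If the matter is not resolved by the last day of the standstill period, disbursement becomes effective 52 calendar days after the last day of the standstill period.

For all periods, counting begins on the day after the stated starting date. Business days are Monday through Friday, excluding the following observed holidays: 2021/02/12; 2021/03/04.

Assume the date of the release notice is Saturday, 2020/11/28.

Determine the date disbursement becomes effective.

The last day of the objection period: 2020/11/28 + 15 days = 2020/12/13.
The last day of the notice period: 2020/12/13 + 15 days = 2020/12/28.
The last day of the standstill period: counting 10 business days from Monday, 2020/12/28 (Dec 29, Dec 30, Dec 31, Jan 1, Jan 4, Jan 5, Jan 6, Jan 7, Jan 8, Jan 11, skipping weekends) reaches Monday, 2021/01/11.
Adding 52 calendar days to 2021/01/11 gives 2021/03/04, which is the date disbursement becomes effective.

2021/03/04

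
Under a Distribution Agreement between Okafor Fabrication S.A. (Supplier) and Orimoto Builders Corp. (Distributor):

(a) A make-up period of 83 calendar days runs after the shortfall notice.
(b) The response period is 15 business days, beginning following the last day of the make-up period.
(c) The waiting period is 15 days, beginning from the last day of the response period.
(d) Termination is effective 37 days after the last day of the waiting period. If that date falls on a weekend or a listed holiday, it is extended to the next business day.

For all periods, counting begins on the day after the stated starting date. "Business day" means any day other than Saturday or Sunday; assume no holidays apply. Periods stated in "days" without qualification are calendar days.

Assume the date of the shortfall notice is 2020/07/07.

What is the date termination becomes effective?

2020/12/10

Adding 83 calendar days to 2020/07/07 gives 2020/09/28, which is the last day of the make-up period.
The last day of the response period: counting 15 business days from Monday, 2020/09/28 (Sep 29, Sep 30, Oct 1, Oct 2, …, Oct 15, Oct 16, Oct 19, skipping weekends) reaches Monday, 2020/10/19.
The last day of the waiting period: 2020/10/19 + 15 days = 2020/11/03.
The date termination becomes effective: 37 calendar days after 2020/11/03 is 2020/12/10. 2020/12/10 is a Thursday, so no roll-forward applies.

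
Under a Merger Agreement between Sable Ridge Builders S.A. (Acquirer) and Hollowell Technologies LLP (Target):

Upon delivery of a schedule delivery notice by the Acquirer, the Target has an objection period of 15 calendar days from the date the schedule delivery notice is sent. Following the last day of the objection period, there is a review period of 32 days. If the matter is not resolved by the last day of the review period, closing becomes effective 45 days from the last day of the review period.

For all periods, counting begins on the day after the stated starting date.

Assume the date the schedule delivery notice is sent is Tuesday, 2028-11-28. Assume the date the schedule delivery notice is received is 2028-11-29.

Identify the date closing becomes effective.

The last day of the objection period: 15 calendar days after 2028-11-28 is 2028-12-13.
The last day of the review period: 2028-12-13 + 32 days = 2029-01-14.
The date closing becomes effective: 45 calendar days after 2029-01-14 is 2029-02-28.

2029-02-28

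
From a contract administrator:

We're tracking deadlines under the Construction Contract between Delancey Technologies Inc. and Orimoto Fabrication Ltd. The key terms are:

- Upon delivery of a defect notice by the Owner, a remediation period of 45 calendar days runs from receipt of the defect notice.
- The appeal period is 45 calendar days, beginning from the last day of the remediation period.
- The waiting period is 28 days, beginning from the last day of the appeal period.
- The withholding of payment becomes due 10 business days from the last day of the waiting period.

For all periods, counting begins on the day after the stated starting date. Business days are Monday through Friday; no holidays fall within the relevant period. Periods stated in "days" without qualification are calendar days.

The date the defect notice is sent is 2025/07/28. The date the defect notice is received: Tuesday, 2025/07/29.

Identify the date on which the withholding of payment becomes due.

Adding 45 calendar days to 2025/07/29 gives 2025/09/12, which is the last day of the remediation period.
The last day of the appeal period: 2025/09/12 + 45 days = 2025/10/27.
The last day of the waiting period: 28 calendar days after 2025/10/27 is 2025/11/24.
The date on which the withholding of payment becomes due: 10 business days after Monday, 2025/11/24, skipping weekends — Nov 25, Nov 26, Nov 27, Nov 28, Dec 1, Dec 2, Dec 3, Dec 4, Dec 5, Dec 8 — lands on Monday, 2025/12/08.

2025/12/08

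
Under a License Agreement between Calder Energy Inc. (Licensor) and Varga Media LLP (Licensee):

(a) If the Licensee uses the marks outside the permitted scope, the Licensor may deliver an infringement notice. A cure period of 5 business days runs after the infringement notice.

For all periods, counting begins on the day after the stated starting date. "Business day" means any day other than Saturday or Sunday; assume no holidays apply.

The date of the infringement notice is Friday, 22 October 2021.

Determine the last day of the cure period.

From Friday, 22 October 2021, 5 business days (Oct 25, Oct 26, Oct 27, Oct 28, Oct 29, skipping weekends) brings us to Friday, 29 October 2021, which is the last day of the cure period.

29 October 2021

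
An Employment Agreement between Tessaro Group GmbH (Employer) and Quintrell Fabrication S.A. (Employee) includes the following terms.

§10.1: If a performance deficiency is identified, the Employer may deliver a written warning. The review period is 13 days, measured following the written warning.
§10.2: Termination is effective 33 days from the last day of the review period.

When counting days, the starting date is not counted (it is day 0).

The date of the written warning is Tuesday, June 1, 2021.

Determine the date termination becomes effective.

The last day of the review period: 13 calendar days after June 1, 2021 is June 14, 2021.
The date termination becomes effective: 33 calendar days after June 14, 2021 is July 17, 2021.

July 17, 2021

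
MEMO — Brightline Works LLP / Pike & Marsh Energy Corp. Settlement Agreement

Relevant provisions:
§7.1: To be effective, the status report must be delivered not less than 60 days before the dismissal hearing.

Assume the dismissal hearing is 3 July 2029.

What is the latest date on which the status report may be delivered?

4 May 2029

3 July 2029 minus 60 days is 4 May 2029.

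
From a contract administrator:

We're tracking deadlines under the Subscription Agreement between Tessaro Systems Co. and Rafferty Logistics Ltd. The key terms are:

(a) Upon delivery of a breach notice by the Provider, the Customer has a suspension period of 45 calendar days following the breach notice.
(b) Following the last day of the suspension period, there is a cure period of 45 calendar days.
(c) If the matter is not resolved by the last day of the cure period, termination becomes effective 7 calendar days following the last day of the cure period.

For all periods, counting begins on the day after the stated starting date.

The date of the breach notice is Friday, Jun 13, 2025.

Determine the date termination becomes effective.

Sep 18, 2025

Adding 45 calendar days to Jun 13, 2025 gives Jul 28, 2025, which is the last day of the suspension period.
The last day of the cure period: 45 calendar days after Jul 28, 2025 is Sep 11, 2025.
Adding 7 calendar days to Sep 11, 2025 gives Sep 18, 2025, which is the date termination becomes effective.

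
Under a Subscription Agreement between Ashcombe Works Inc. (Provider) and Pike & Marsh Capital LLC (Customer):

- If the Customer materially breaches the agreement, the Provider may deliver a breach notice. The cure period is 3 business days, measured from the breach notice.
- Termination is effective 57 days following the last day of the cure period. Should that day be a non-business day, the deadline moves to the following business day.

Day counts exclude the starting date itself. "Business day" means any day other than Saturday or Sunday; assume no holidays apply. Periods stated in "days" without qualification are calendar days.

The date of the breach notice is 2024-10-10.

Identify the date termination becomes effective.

2024-12-11

The last day of the cure period: 3 business days after Thursday, 2024-10-10, skipping weekends — Oct 11, Oct 14, Oct 15 — lands on Tuesday, 2024-10-15.
Adding 57 calendar days to 2024-10-15 gives 2024-12-11, which is the date termination becomes effective. 2024-12-11 is a Wednesday, so no roll-forward applies.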